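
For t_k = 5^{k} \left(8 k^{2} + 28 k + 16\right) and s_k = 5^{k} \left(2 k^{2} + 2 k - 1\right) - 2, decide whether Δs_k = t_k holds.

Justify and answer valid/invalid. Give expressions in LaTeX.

s_(k+1) = 5**(k + 1)*(2*k + 2*(k + 1)**2 + 1) - 2
s_(k+1) − s_k = 5**k*(8*k**2 + 28*k + 16)
(s_(k+1) − s_k) − t_k = 0

valid (s_(k+1) − s_k reduces to t_k)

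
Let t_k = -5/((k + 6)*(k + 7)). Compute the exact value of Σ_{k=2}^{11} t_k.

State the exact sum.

Σ = -25/72

t_(k+1)/t_k = (k + 6)/(k + 8).
Factor: A=k + 6; B=k + 8; C=1.
Need (k + 6)·f(k+1) − (k + 7)·f(k) = 1.
d = 1 from the (1,1,0) case.
Coefficient equations give f(k) = k/6.
Certificate R = B(k−1)f/C = k*(k + 7)/6 gives s_k = -5*k/(6*k + 36).
Δs = -5/(k**2 + 13*k + 42), as required.
Σ_(k=2)^(11) t_k = s_(12) − s_(2) = -5/9 − (-5/24) = -25/72.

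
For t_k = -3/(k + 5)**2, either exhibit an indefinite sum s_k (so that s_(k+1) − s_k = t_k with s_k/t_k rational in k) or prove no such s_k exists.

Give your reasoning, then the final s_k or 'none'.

Compute t_(k+1)/t_k: get (k + 5)**2/(k + 6)**2.
Take A(k)=k**2 + 10*k + 25, B(k)=k**2 + 12*k + 36, C(k)=1.
Key eq: (k**2 + 10*k + 25)·f(k+1) = (k**2 + 10*k + 25)·f(k) + (1).
d = 0 from the (2,2,0) case.
Put f(k) = c0: A·f(k+1) − B(k−1)·f(k) − C = -1; need -1 = 0 — inconsistent ⇒ no f, not summable.

none — t_k is not Gosper-summable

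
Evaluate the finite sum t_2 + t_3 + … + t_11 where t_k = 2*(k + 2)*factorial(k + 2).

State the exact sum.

t_(k+1)/t_k = (k + 3)**2/(k + 2).
A = k + 3, B = 1, C = k + 2.
Solve (k + 3)·f(k+1) − (1)·f(k) = k + 2.
Degrees (1,0,1) ⇒ d ≤ 0.
Coefficient equations give f(k) = 1.
Then R = B(k−1)f/C = 1/(k + 2), so s_k = R(k)·t_k = 2*factorial(k + 2).
Δs = 2*(k + 2)*factorial(k + 2), as required.
Sum = s_(12) − s_(2); s_(12) = 174356582400, s_(2) = 48 ⇒ 174356582352.

Σ = 174356582352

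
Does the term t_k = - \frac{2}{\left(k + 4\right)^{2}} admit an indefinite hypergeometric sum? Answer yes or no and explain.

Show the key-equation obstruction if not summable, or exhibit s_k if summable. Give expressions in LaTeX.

No — t_k has no hypergeometric antidifference.

The ratio is (k + 4)**2/(k + 5)**2.
Gosper form: A/B · C(k+1)/C(k) with A=k**2 + 8*k + 16, B=k**2 + 10*k + 25, C=1.
Key eq: (k**2 + 8*k + 16)·f(k+1) = (k**2 + 8*k + 16)·f(k) + (1).
Bound: deg f ≤ 0.
Generic f = c0 gives residual -1; -1 = 0 cannot hold, so t_k is not Gosper-summable.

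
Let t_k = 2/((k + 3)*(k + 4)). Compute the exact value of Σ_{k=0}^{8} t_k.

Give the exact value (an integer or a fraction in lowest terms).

Compute t_(k+1)/t_k: get (k + 3)/(k + 5).
A = k + 3, B = k + 5, C = 1.
Solve (k + 3)·f(k+1) − (k + 4)·f(k) = 1.
d = 1 from the (1,1,0) case.
Match coefficients ⇒ f(k) = k/3.
Certificate R = B(k−1)f/C = k*(k + 4)/3 gives s_k = 2*k/(3*(k + 3)).
Δs = 2/(k**2 + 7*k + 12), as required.
Evaluate s at k=9 and k=0: 1/2 and 0; difference 1/2.

Σ = 1/2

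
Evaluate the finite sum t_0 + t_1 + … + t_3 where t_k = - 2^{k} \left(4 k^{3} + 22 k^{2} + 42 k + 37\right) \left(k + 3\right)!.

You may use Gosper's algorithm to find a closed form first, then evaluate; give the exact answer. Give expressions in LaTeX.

t_(k+1)/t_k = 2*(4*k**4 + 50*k**3 + 234*k**2 + 497*k + 420)/(4*k**3 + 22*k**2 + 42*k + 37).
Factor: A=2*k + 8; B=1; C=k**3 + 11*k**2/2 + 21*k/2 + 37/4.
Need (2*k + 8)·f(k+1) − (1)·f(k) = k**3 + 11*k**2/2 + 21*k/2 + 37/4.
Degrees (1,0,3) ⇒ d ≤ 2.
A polynomial solution: f(k) = (2*k**2 + 3)/4.
Get s_k = R·t_k = -2**k*(2*k**2 + 3)*factorial(k + 3) with R(k) = B(k−1)f(k)/C(k) = (2*k**2 + 3)/(4*k**3 + 22*k**2 + 42*k + 37).
Δs = -2**k*(4*k**3 + 22*k**2 + 42*k + 37)*factorial(k + 3), as required.
Σ_(k=0)^(3) t_k = s_(4) − s_(0) = -2822400 − (-18) = -2822382.

Σ = -2822382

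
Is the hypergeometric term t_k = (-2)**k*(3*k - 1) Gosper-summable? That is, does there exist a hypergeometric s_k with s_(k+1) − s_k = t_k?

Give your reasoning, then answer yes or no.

r(k) = 2*(-3*k - 2)/(3*k - 1) after simplifying.
Normal form (A,B,C) = (-2, 1, k - 1/3).
f must satisfy (-2)·f(k+1) − (1)·f(k) = k - 1/3.
deg f ≤ 1 (via 0,0,1).
Coefficient equations give f(k) = -(k - 1)/3.
Then R = B(k−1)f/C = -(k - 1)/(3*k - 1), so s_k = R(k)·t_k = (-2)**k*(1 - k).
Δs = (-2)**k*(3*k - 1), as required.

Yes. s_k = (-2)**k*(1 - k).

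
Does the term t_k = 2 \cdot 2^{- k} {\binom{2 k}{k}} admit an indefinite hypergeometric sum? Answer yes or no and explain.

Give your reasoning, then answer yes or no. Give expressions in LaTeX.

t_(k+1)/t_k = (2*k + 1)/(k + 1).
So A=2*k + 1 and B=k + 1, with C=1.
f must satisfy (2*k + 1)·f(k+1) − (k)·f(k) = 1.
From deg A=1, deg B=1, deg C=0: d=-1.
deg f ≤ -1 is impossible — no certificate.

No — t_k has no hypergeometric antidifference.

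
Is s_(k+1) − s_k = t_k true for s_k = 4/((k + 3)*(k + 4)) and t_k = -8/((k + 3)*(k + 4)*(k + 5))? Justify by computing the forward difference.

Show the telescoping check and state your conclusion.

s_(k+1) = 4/((k + 4)*(k + 5))
s_(k+1) − s_k = -8/(k**3 + 12*k**2 + 47*k + 60)
(s_(k+1) − s_k) − t_k = 0

Valid: the claim telescopes to t_k.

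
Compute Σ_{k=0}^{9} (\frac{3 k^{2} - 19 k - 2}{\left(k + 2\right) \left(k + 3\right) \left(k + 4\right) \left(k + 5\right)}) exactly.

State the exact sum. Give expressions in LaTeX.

Σ = -5/39

Ratio r(k) = (k + 2)*(19*k - 3*(k + 1)**2 + 21)/((k + 6)*(-3*k**2 + 19*k + 2)).
Factor: A=k + 2; B=k + 6; C=k**2 - 19*k/3 - 2/3.
f must satisfy (k + 2)·f(k+1) − (k + 5)·f(k) = k**2 - 19*k/3 - 2/3.
From deg A=1, deg B=1, deg C=2: d=3.
Solving with deg f ≤ 3: f(k) = -k*(3*k - 2)/3.
Get s_k = R·t_k = k*(2 - 3*k)/((k + 2)*(k + 3)*(k + 4)) with R(k) = B(k−1)f(k)/C(k) = -k*(k + 5)*(3*k - 2)/(3*k**2 - 19*k - 2).
Check: Δs_k = (3*k**2 - 19*k - 2)/(k**4 + 14*k**3 + 71*k**2 + 154*k + 120). ✓
Σ_(k=0)^(9) t_k = s_(10) − s_(0) = -5/39 − (0) = -5/39.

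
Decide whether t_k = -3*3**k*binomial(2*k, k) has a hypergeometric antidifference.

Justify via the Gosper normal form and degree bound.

No; the degree bound rules out any f.

The ratio is 6*(2*k + 1)/(k + 1).
Normal form (A,B,C) = (12*k + 6, k + 1, 1).
Key eq: (12*k + 6)·f(k+1) = (k)·f(k) + (1).
From deg A=1, deg B=1, deg C=0: d=-1.
Negative degree bound (-1): no f exists, t_k not Gosper-summable.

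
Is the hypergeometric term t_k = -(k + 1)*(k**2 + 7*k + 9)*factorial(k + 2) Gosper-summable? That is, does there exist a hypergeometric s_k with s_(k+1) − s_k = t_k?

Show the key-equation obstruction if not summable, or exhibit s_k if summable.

Yes. s_k = -(k**2 + 4*k - 3)*factorial(k + 2).

r(k) = (k + 2)*(k + 3)*(7*k + (k + 1)**2 + 16)/((k + 1)*(k**2 + 7*k + 9)) after simplifying.
Factor: A=k + 3; B=1; C=k**3 + 8*k**2 + 16*k + 9.
f must satisfy (k + 3)·f(k+1) − (1)·f(k) = k**3 + 8*k**2 + 16*k + 9.
Degrees (1,0,3) ⇒ d ≤ 2.
A polynomial solution: f(k) = k**2 + 4*k - 3.
Get s_k = R·t_k = -(k**2 + 4*k - 3)*factorial(k + 2) with R(k) = B(k−1)f(k)/C(k) = (k**2 + 4*k - 3)/((k + 1)*(k**2 + 7*k + 9)).
Check: Δs_k = -(k + 1)*(k**2 + 7*k + 9)*factorial(k + 2). ✓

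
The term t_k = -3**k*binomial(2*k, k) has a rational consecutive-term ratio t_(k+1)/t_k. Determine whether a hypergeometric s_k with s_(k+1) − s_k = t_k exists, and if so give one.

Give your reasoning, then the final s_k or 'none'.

The ratio is 6*(2*k + 1)/(k + 1).
A = 12*k + 6, B = k + 1, C = 1.
Key eq: (12*k + 6)·f(k+1) = (k)·f(k) + (1).
Degrees (1,1,0) ⇒ d ≤ -1.
Negative degree bound (-1): no f exists, t_k not Gosper-summable.

none (Gosper's algorithm certifies no s_k)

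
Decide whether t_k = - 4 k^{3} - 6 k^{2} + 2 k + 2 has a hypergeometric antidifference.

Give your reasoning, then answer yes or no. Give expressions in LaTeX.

Yes. s_k = k^{2} \left(3 - k^{2}\right).

Step 1: r(k) = (2*k**3 + 9*k**2 + 11*k + 3)/(2*k**3 + 3*k**2 - k - 1).
Factor: A=1; B=1; C=k**3 + 3*k**2/2 - k/2 - 1/2.
Set up (1)·f(k+1) − (1)·f(k) − (k**3 + 3*k**2/2 - k/2 - 1/2) = 0.
From deg A=0, deg B=0, deg C=3: d=4.
Solving with deg f ≤ 4: f(k) = k**2*(k**2 - 3)/4.
Certificate R = B(k−1)f/C = k**2*(k**2 - 3)/(2*(2*k + 1)*(k**2 + k - 1)) gives s_k = k**2*(3 - k**2).
Verify: -4*k**3 - 6*k**2 + 2*k + 2 matches t_k.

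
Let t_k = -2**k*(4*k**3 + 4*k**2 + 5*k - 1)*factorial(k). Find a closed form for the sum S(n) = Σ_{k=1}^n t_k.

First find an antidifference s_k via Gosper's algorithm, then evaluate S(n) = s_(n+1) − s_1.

r(k) = 2*(4*k**4 + 20*k**3 + 41*k**2 + 37*k + 12)/(4*k**3 + 4*k**2 + 5*k - 1) after simplifying.
Take A(k)=2*k + 2, B(k)=1, C(k)=k**3 + k**2 + 5*k/4 - 1/4.
Set up (2*k + 2)·f(k+1) − (1)·f(k) − (k**3 + k**2 + 5*k/4 - 1/4) = 0.
Degrees (1,0,3) ⇒ d ≤ 2.
Solve for f: f(k) = (k - 1)*(2*k - 1)/4 (degree 2 ≤ 2).
Get s_k = R·t_k = -2**k*(k - 1)*(2*k - 1)*factorial(k) with R(k) = B(k−1)f(k)/C(k) = (k - 1)*(2*k - 1)/(4*k**3 + 4*k**2 + 5*k - 1).
Verify: -2**k*(4*k**3 + 4*k**2 + 5*k - 1)*factorial(k) matches t_k.
Σ_(k=1)^n t_k = s_(n+1) − s_(1) = (-2**(n + 1)*n*(2*n + 1)*factorial(n + 1)) − (0), i.e. -2**(n + 1)*n*(2*n + 1)*factorial(n + 1).

S(n) = -2**(n + 1)*n*(2*n + 1)*factorial(n + 1)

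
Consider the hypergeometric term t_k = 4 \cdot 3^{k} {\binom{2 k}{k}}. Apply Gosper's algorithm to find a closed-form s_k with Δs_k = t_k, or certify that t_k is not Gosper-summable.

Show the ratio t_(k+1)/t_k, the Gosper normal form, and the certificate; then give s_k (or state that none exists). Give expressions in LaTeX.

not Gosper-summable; s_k does not exist

Step 1: r(k) = 6*(2*k + 1)/(k + 1).
So A=12*k + 6 and B=k + 1, with C=1.
Key eq: (12*k + 6)·f(k+1) = (k)·f(k) + (1).
From deg A=1, deg B=1, deg C=0: d=-1.
Bound -1 < 0, so the key equation has no polynomial solution.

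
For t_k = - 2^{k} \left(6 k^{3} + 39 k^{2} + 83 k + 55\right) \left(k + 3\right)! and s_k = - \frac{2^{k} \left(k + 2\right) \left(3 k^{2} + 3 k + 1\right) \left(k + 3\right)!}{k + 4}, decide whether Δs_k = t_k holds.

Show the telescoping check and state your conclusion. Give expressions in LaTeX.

Invalid: residual \frac{2^{k + 1} \left(6 k^{4} + 63 k^{3} + 236 k^{2} + 384 k + 219\right) \left(k + 3\right)!}{\left(k + 4\right) \left(k + 5\right)} ≠ 0.

s_(k+1) = -2**(k + 1)*(k + 3)*(3*k**2 + 9*k + 7)*factorial(k + 4)/(k + 5)
s_(k+1) − s_k = -2**k*(6*k**5 + 81*k**4 + 428*k**3 + 1110*k**2 + 1387*k + 662)*factorial(k + 3)/((k + 4)*(k + 5))
(s_(k+1) − s_k) − t_k = 2**(k + 1)*(6*k**4 + 63*k**3 + 236*k**2 + 384*k + 219)*factorial(k + 3)/((k + 4)*(k + 5))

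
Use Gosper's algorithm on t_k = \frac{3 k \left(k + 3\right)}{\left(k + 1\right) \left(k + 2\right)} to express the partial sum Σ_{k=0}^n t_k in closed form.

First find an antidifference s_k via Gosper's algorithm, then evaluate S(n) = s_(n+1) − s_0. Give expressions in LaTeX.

S(n) = \frac{3 n \left(n + 1\right)}{n + 2}

Ratio r(k) = (k + 1)**2*(k + 4)/(k*(k + 3)**2).
A = k + 1, B = k + 3, C = k**2 + 3*k.
Solve (k + 1)·f(k+1) − (k + 2)·f(k) = k**2 + 3*k.
Bound: deg f ≤ 2.
Coefficient equations give f(k) = k*(k - 1).
Then R = B(k−1)f/C = (k - 1)*(k + 2)/(k + 3), so s_k = R(k)·t_k = 3*k*(k - 1)/(k + 1).
Δs = 3*k*(k + 3)/(k**2 + 3*k + 2), as required.
Σ_(k=0)^n t_k = s_(n+1) − s_(0) = (3*n*(n + 1)/(n + 2)) − (0), i.e. 3*n*(n + 1)/(n + 2).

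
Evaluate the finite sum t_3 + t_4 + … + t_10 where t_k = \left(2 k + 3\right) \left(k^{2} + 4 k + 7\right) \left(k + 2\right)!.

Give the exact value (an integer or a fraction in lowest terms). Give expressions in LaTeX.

Σ = 1731111778800

t_(k+1)/t_k = (k + 3)*(2*k + 5)*(4*k + (k + 1)**2 + 11)/((2*k + 3)*(k**2 + 4*k + 7)).
So A=k + 3 and B=1, with C=k**3 + 11*k**2/2 + 13*k + 21/2.
f must satisfy (k + 3)·f(k+1) − (1)·f(k) = k**3 + 11*k**2/2 + 13*k + 21/2.
Degrees (1,0,3) ⇒ d ≤ 2.
A polynomial solution: f(k) = (2*k**2 + 3*k + 3)/2.
Then R = B(k−1)f/C = (2*k**2 + 3*k + 3)/((2*k + 3)*(k**2 + 4*k + 7)), so s_k = R(k)·t_k = (2*k**2 + 3*k + 3)*factorial(k + 2).
Verify: (2*k + 3)*(k**2 + 4*k + 7)*factorial(k + 2) matches t_k.
Evaluate s at k=11 and k=3: 1731111782400 and 3600; difference 1731111778800.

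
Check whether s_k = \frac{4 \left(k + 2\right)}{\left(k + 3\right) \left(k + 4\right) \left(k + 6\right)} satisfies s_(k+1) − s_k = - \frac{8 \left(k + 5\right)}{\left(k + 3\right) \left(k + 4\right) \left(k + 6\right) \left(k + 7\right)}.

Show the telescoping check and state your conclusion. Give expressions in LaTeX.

s_(k+1) = 4*(k + 3)/((k + 4)*(k + 5)*(k + 7))
s_(k+1) − s_k = 8*(-k**2 - 7*k - 8)/(k**5 + 25*k**4 + 245*k**3 + 1175*k**2 + 2754*k + 2520)
(s_(k+1) − s_k) − t_k = 8*(3*k + 17)/(k**5 + 25*k**4 + 245*k**3 + 1175*k**2 + 2754*k + 2520)

Invalid: residual \frac{8 \left(3 k + 17\right)}{k^{5} + 25 k^{4} + 245 k^{3} + 1175 k^{2} + 2754 k + 2520} ≠ 0.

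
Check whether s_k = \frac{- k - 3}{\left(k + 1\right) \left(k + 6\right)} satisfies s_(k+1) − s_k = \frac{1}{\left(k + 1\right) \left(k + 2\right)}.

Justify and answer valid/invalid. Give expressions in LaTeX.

Invalid: residual \frac{6 \left(- k - 4\right)}{k^{4} + 16 k^{3} + 83 k^{2} + 152 k + 84} ≠ 0.

s_(k+1) = (-k - 4)/((k + 2)*(k + 7))
s_(k+1) − s_k = (k**2 + 7*k + 18)/(k**4 + 16*k**3 + 83*k**2 + 152*k + 84)
(s_(k+1) − s_k) − t_k = 6*(-k - 4)/(k**4 + 16*k**3 + 83*k**2 + 152*k + 84)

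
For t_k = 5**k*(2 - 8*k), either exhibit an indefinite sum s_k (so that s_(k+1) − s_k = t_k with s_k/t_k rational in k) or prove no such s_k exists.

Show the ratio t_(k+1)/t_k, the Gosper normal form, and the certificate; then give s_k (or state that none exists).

t_(k+1)/t_k = 5*(4*k + 3)/(4*k - 1).
A = 5, B = 1, C = k - 1/4.
f must satisfy (5)·f(k+1) − (1)·f(k) = k - 1/4.
d = 1 from the (0,0,1) case.
A polynomial solution: f(k) = (2*k - 3)/8.
Then R = B(k−1)f/C = (2*k - 3)/(2*(4*k - 1)), so s_k = R(k)·t_k = 5**k*(3 - 2*k).
Verify: 5**k*(2 - 8*k) matches t_k.

s_k = 5**k*(3 - 2*k)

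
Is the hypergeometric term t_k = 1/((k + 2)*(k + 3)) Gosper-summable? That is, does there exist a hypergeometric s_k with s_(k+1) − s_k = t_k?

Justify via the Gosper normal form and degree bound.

Yes. s_k = k/(2*(k + 2)).

Compute t_(k+1)/t_k: get (k + 2)/(k + 4).
A = k + 2, B = k + 4, C = 1.
Set up (k + 2)·f(k+1) − (k + 3)·f(k) − (1) = 0.
deg f ≤ 1 (via 1,1,0).
A polynomial solution: f(k) = k/2.
Get s_k = R·t_k = k/(2*(k + 2)) with R(k) = B(k−1)f(k)/C(k) = k*(k + 3)/2.
Verify: 1/(k**2 + 5*k + 6) matches t_k.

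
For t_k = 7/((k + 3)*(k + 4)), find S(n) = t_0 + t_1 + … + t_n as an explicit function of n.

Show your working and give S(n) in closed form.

S(n) = 7*(n + 1)/(3*(n + 4))

r(k) = (k + 3)/(k + 5) after simplifying.
A = k + 3, B = k + 5, C = 1.
f must satisfy (k + 3)·f(k+1) − (k + 4)·f(k) = 1.
From deg A=1, deg B=1, deg C=0: d=1.
Match coefficients ⇒ f(k) = k/3.
Certificate R = B(k−1)f/C = k*(k + 4)/3 gives s_k = 7*k/(3*(k + 3)).
Δs = 7/(k**2 + 7*k + 12), as required.
Evaluate: s_(n+1) = 7*(n + 1)/(3*(n + 4)); subtract s_(0) = 0 ⇒ S(n) = 7*(n + 1)/(3*(n + 4)).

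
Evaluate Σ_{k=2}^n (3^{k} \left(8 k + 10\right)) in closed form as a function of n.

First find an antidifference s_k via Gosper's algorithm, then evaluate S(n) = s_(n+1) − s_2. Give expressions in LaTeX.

Ratio r(k) = 3*(4*k + 9)/(4*k + 5).
Take A(k)=3, B(k)=1, C(k)=k + 5/4.
Need (3)·f(k+1) − (1)·f(k) = k + 5/4.
Degrees (0,0,1) ⇒ d ≤ 1.
Solving with deg f ≤ 1: f(k) = (4*k - 1)/8.
Then R = B(k−1)f/C = (4*k - 1)/(2*(4*k + 5)), so s_k = R(k)·t_k = 3**k*(4*k - 1).
Δs = 3**k*(8*k + 10), as required.
Evaluate: s_(n+1) = 3**(n + 1)*(4*n + 3); subtract s_(2) = 63 ⇒ S(n) = 12*3**n*n + 9*3**n - 63.

S(n) = 12 \cdot 3^{n} n + 9 \cdot 3^{n} - 63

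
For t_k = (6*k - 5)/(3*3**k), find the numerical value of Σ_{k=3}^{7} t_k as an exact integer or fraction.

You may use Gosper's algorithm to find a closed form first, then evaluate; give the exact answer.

Σ = 1921/6561

r(k) = (6*k + 1)/(3*(6*k - 5)) after simplifying.
Take A(k)=1/3, B(k)=1, C(k)=k - 5/6.
Solve (1/3)·f(k+1) − (1)·f(k) = k - 5/6.
From deg A=0, deg B=0, deg C=1: d=1.
Solve for f: f(k) = -(3*k - 1)/2 (degree 1 ≤ 1).
R(k) = B(k−1)·f(k)/C(k) = -3*(3*k - 1)/(6*k - 5); s_k = R·t_k = (1 - 3*k)/3**k.
Δs = (6*k - 5)/(3*3**k), as required.
Evaluate s at k=8 and k=3: -23/6561 and -8/27; difference 1921/6561.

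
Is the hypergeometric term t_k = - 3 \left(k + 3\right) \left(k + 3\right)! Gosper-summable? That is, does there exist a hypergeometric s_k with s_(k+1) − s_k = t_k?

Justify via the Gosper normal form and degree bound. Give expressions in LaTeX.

Compute t_(k+1)/t_k: get (k + 4)**2/(k + 3).
A = k + 4, B = 1, C = k + 3.
Solve (k + 4)·f(k+1) − (1)·f(k) = k + 3.
deg f ≤ 0 (via 1,0,1).
Match coefficients ⇒ f(k) = 1.
So s_k = (B(k−1)f/C)·t_k = (1/(k + 3))·t_k = -3*factorial(k + 3).
Verify: -3*(k + 3)*factorial(k + 3) matches t_k.

Yes. s_k = - 3 \left(k + 3\right)!.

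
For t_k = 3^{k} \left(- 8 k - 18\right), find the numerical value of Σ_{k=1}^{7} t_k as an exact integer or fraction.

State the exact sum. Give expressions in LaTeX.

Step 1: r(k) = 3*(4*k + 13)/(4*k + 9).
Take A(k)=3, B(k)=1, C(k)=k + 9/4.
Need (3)·f(k+1) − (1)·f(k) = k + 9/4.
Degrees (0,0,1) ⇒ d ≤ 1.
Solve for f: f(k) = (4*k + 3)/8 (degree 1 ≤ 1).
R(k) = B(k−1)·f(k)/C(k) = (4*k + 3)/(2*(4*k + 9)); s_k = R·t_k = 3**k*(-4*k - 3).
Δs = 3**k*(-8*k - 18), as required.
Evaluate s at k=8 and k=1: -229635 and -21; difference -229614.

Σ = -229614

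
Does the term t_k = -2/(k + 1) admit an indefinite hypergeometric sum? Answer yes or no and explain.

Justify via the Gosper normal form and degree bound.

No — t_k has no hypergeometric antidifference.

r(k) = (k + 1)/(k + 2) after simplifying.
So A=k + 1 and B=k + 2, with C=1.
Solve (k + 1)·f(k+1) − (k + 1)·f(k) = 1.
deg f ≤ 0 (via 1,1,0).
Put f(k) = c0: A·f(k+1) − B(k−1)·f(k) − C = -1; need -1 = 0 — inconsistent ⇒ no f, not summable.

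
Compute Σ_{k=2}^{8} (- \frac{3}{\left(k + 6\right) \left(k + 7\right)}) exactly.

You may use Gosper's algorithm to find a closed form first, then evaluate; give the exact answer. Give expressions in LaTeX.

r(k) = (k + 6)/(k + 8) after simplifying.
Normal form (A,B,C) = (k + 6, k + 8, 1).
Key eq: (k + 6)·f(k+1) = (k + 7)·f(k) + (1).
Degrees (1,1,0) ⇒ d ≤ 1.
Solving with deg f ≤ 1: f(k) = k/6.
Certificate R = B(k−1)f/C = k*(k + 7)/6 gives s_k = -k/(2*k + 12).
Check: Δs_k = -3/(k**2 + 13*k + 42). ✓
Sum = s_(9) − s_(2); s_(9) = -3/10, s_(2) = -1/8 ⇒ -7/40.

Σ = -7/40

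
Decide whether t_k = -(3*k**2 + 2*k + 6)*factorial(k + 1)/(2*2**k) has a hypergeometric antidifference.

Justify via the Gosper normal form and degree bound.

t_(k+1)/t_k = (k + 2)*(2*k + 3*(k + 1)**2 + 8)/(2*(3*k**2 + 2*k + 6)).
Gosper form: A/B · C(k+1)/C(k) with A=k/2 + 1, B=1, C=k**2 + 2*k/3 + 2.
Key eq: (k/2 + 1)·f(k+1) = (1)·f(k) + (k**2 + 2*k/3 + 2).
Bound: deg f ≤ 1.
Solve for f: f(k) = 2*(3*k - 1)/3 (degree 1 ≤ 1).
R(k) = B(k−1)·f(k)/C(k) = 2*(3*k - 1)/(3*k**2 + 2*k + 6); s_k = R·t_k = -(3*k - 1)*factorial(k + 1)/2**k.
Verify: -(3*k**2 + 2*k + 6)*factorial(k + 1)/(2*2**k) matches t_k.

Yes. s_k = -(3*k - 1)*factorial(k + 1)/2**k.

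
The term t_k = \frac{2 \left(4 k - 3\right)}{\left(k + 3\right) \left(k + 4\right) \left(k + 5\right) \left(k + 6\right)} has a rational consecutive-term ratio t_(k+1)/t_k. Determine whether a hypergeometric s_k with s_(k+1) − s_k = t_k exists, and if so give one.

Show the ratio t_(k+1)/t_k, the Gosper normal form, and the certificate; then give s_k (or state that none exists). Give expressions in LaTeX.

s_k = \frac{k \left(k^{2} + 12 k - 73\right)}{30 \left(k + 3\right) \left(k + 4\right) \left(k + 5\right)}

Compute t_(k+1)/t_k: get (k + 3)*(4*k + 1)/((k + 7)*(4*k - 3)).
Normal form (A,B,C) = (k + 3, k + 7, k - 3/4).
Set up (k + 3)·f(k+1) − (k + 6)·f(k) − (k - 3/4) = 0.
d = 3 from the (1,1,1) case.
Solving with deg f ≤ 3: f(k) = k*(k**2 + 12*k - 73)/240.
Certificate R = B(k−1)f/C = k*(k + 6)*(k**2 + 12*k - 73)/(60*(4*k - 3)) gives s_k = k*(k**2 + 12*k - 73)/(30*(k + 3)*(k + 4)*(k + 5)).
Δs = 2*(4*k - 3)/(k**4 + 18*k**3 + 119*k**2 + 342*k + 360), as required.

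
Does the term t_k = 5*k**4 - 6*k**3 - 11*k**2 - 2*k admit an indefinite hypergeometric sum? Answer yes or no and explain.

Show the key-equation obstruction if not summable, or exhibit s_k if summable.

Yes. s_k = k*(k**4 - 4*k**3 + k**2 + 3*k - 1).

Compute t_(k+1)/t_k: get (5*k**4 + 14*k**3 + k**2 - 22*k - 14)/(k*(5*k**3 - 6*k**2 - 11*k - 2)).
Take A(k)=1, B(k)=1, C(k)=k**4 - 6*k**3/5 - 11*k**2/5 - 2*k/5.
Set up (1)·f(k+1) − (1)·f(k) − (k**4 - 6*k**3/5 - 11*k**2/5 - 2*k/5) = 0.
d = 5 from the (0,0,4) case.
Coefficient equations give f(k) = k*(k - 1)*(k**3 - 3*k**2 - 2*k + 1)/5.
Then R = B(k−1)f/C = (k - 1)*(k**3 - 3*k**2 - 2*k + 1)/(5*k**3 - 6*k**2 - 11*k - 2), so s_k = R(k)·t_k = k*(k**4 - 4*k**3 + k**2 + 3*k - 1).
Verify: k*(5*k**3 - 6*k**2 - 11*k - 2) matches t_k.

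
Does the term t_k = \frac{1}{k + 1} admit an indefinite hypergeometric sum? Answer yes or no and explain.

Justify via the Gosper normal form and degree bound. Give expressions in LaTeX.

No — key equation has no polynomial f.

Ratio r(k) = (k + 1)/(k + 2).
So A=k + 1 and B=k + 2, with C=1.
Solve (k + 1)·f(k+1) − (k + 1)·f(k) = 1.
Degrees (1,1,0) ⇒ d ≤ 0.
Generic f = c0 gives residual -1; -1 = 0 cannot hold, so t_k is not Gosper-summable.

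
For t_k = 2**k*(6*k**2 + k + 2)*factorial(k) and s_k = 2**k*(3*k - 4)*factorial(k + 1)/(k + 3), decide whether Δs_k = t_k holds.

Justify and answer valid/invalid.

s_(k+1) = 2**(k + 1)*(3*k - 1)*factorial(k + 2)/(k + 4)
s_(k+1) − s_k = 2**k*(6*k**3 + 25*k**2 + 18*k + 4)*factorial(k + 1)/((k + 3)*(k + 4))
(s_(k+1) − s_k) − t_k = -2**(k + 1)*(6*k**3 + 19*k**2 + 2*k + 10)*factorial(k)/((k + 3)*(k + 4))

Invalid: residual -2**(k + 1)*(6*k**3 + 19*k**2 + 2*k + 10)*factorial(k)/((k + 3)*(k + 4)) ≠ 0.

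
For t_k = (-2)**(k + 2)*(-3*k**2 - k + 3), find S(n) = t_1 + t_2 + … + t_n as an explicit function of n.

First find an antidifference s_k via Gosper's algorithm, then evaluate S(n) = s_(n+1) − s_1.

The ratio is 2*(-k - 3*(k + 1)**2 + 2)/(3*k**2 + k - 3).
So A=-2 and B=1, with C=k**2 + k/3 - 1.
Solve (-2)·f(k+1) − (1)·f(k) = k**2 + k/3 - 1.
Bound: deg f ≤ 2.
Coefficient equations give f(k) = -(k**2 - k - 1)/3.
Then R = B(k−1)f/C = -(k**2 - k - 1)/(3*k**2 + k - 3), so s_k = R(k)·t_k = (-2)**(k + 2)*(k**2 - k - 1).
Verify: (-2)**(k + 2)*(-3*k**2 - k + 3) matches t_k.
Telescope: S(n) = s_(n+1) − s_(1) = (-2)**(n + 3)*(n**2 + n - 1) − (8) = -8*(-2)**n*n**2 - 8*(-2)**n*n + 8*(-2)**n - 8.

S(n) = -8*(-2)**n*n**2 - 8*(-2)**n*n + 8*(-2)**n - 8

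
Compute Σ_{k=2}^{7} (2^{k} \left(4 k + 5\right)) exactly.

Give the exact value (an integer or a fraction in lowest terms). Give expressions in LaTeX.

Compute t_(k+1)/t_k: get 2*(4*k + 9)/(4*k + 5).
A = 2, B = 1, C = k + 5/4.
Set up (2)·f(k+1) − (1)·f(k) − (k + 5/4) = 0.
d = 1 from the (0,0,1) case.
Solving with deg f ≤ 1: f(k) = (4*k - 3)/4.
Get s_k = R·t_k = 2**k*(4*k - 3) with R(k) = B(k−1)f(k)/C(k) = (4*k - 3)/(4*k + 5).
s_(k+1) − s_k = 2**k*(4*k + 5) = t_k.
Telescoping: Σ = s_(8) − s_(2) = 7424 − (20) = 7404.

Σ = 7404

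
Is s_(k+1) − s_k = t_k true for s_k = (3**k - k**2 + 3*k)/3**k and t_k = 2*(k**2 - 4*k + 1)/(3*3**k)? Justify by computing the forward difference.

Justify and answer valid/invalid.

valid (s_(k+1) − s_k reduces to t_k)

s_(k+1) = (3*3**k - k**2 + k + 2)/(3*3**k)
s_(k+1) − s_k = 2*(k**2 - 4*k + 1)/(3*3**k)
(s_(k+1) − s_k) − t_k = 0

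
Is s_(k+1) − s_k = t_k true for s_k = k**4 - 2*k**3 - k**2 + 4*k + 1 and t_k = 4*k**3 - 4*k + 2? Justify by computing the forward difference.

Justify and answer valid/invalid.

s_(k+1) = k**4 + 2*k**3 - k**2 + 3
s_(k+1) − s_k = 4*k**3 - 4*k + 2
(s_(k+1) − s_k) − t_k = 0

valid; difference matches t_k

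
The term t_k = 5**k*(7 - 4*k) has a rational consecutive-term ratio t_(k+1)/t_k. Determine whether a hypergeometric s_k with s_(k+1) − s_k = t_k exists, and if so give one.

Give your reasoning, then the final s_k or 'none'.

Step 1: r(k) = 5*(4*k - 3)/(4*k - 7).
Gosper form: A/B · C(k+1)/C(k) with A=5, B=1, C=k - 7/4.
f must satisfy (5)·f(k+1) − (1)·f(k) = k - 7/4.
d = 1 from the (0,0,1) case.
Match coefficients ⇒ f(k) = (k - 3)/4.
R(k) = B(k−1)·f(k)/C(k) = (k - 3)/(4*k - 7); s_k = R·t_k = 5**k*(3 - k).
Δs = 5**k*(7 - 4*k), as required.

s_k = 5**k*(3 - k)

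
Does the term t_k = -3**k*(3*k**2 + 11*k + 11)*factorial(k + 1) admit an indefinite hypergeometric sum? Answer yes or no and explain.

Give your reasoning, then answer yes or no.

Step 1: r(k) = 3*(3*k**3 + 23*k**2 + 59*k + 50)/(3*k**2 + 11*k + 11).
Factor: A=3*k + 6; B=1; C=k**2 + 11*k/3 + 11/3.
Set up (3*k + 6)·f(k+1) − (1)·f(k) − (k**2 + 11*k/3 + 11/3) = 0.
Bound: deg f ≤ 1.
Match coefficients ⇒ f(k) = (k + 1)/3.
Get s_k = R·t_k = -3**k*(k + 1)*factorial(k + 1) with R(k) = B(k−1)f(k)/C(k) = (k + 1)/(3*k**2 + 11*k + 11).
s_(k+1) − s_k = -3**k*(3*k**2 + 11*k + 11)*factorial(k + 1) = t_k.

Yes. s_k = -3**k*(k + 1)*factorial(k + 1).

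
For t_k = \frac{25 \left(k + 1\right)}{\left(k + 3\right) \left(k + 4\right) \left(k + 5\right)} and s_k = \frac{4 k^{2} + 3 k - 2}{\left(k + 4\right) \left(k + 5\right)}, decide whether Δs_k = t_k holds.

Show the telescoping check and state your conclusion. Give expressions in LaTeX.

Invalid: residual \frac{2 \left(4 k^{2} - 22 k - 27\right)}{k^{4} + 18 k^{3} + 119 k^{2} + 342 k + 360} ≠ 0.

s_(k+1) = (3*k + 4*(k + 1)**2 + 1)/((k + 5)*(k + 6))
s_(k+1) − s_k = (33*k + 32)/(k**3 + 15*k**2 + 74*k + 120)
(s_(k+1) − s_k) − t_k = 2*(4*k**2 - 22*k - 27)/(k**4 + 18*k**3 + 119*k**2 + 342*k + 360)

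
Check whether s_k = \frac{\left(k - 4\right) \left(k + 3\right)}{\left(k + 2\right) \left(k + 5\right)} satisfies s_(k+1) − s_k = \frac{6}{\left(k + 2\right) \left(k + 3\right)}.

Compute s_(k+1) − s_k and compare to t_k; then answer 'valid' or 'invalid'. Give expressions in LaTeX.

s_(k+1) = (k - 3)*(k + 4)/((k + 3)*(k + 6))
s_(k+1) − s_k = 4*(2*k**2 + 13*k + 24)/(k**4 + 16*k**3 + 91*k**2 + 216*k + 180)
(s_(k+1) − s_k) − t_k = 2*(k**2 - 7*k - 42)/(k**4 + 16*k**3 + 91*k**2 + 216*k + 180)

Invalid: residual \frac{2 \left(k^{2} - 7 k - 42\right)}{k^{4} + 16 k^{3} + 91 k^{2} + 216 k + 180} ≠ 0.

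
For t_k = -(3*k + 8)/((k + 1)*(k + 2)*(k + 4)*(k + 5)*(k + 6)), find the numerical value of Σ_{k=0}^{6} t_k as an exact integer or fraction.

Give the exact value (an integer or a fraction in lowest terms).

r(k) = (k + 1)*(k + 4)*(3*k + 11)/((k + 3)*(k + 7)*(3*k + 8)) after simplifying.
Take A(k)=k + 1, B(k)=k + 7, C(k)=k**2 + 17*k/3 + 8.
Solve (k + 1)·f(k+1) − (k + 6)·f(k) = k**2 + 17*k/3 + 8.
From deg A=1, deg B=1, deg C=2: d=5.
Match coefficients ⇒ f(k) = k*(k + 2)*(k + 3)*(k**2 + 10*k + 29)/60.
So s_k = (B(k−1)f/C)·t_k = (k*(k + 2)*(k + 6)*(k**2 + 10*k + 29)/(20*(3*k + 8)))·t_k = k*(-k**2 - 10*k - 29)/(20*(k**3 + 10*k**2 + 29*k + 20)).
Check: Δs_k = (-3*k - 8)/(k**5 + 18*k**4 + 121*k**3 + 372*k**2 + 508*k + 240). ✓
Telescoping: Σ = s_(7) − s_(0) = -259/5280 − (0) = -259/5280.

Σ = -259/5280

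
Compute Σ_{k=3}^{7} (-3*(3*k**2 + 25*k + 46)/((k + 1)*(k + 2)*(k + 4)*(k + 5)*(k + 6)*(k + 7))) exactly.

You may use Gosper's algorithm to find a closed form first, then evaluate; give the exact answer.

The ratio is (k + 1)*(k + 4)*(25*k + 3*(k + 1)**2 + 71)/((k + 3)*(k + 8)*(3*k**2 + 25*k + 46)).
Factor: A=k + 1; B=k + 8; C=k**3 + 34*k**2/3 + 121*k/3 + 46.
Solve (k + 1)·f(k+1) − (k + 7)·f(k) = k**3 + 34*k**2/3 + 121*k/3 + 46.
Degrees (1,1,3) ⇒ d ≤ 6.
Solving with deg f ≤ 6: f(k) = k*(k + 2)*(k + 3)*(k + 5)*(k**2 + 11*k + 34)/72.
Then R = B(k−1)f/C = k*(k + 2)*(k + 5)*(k + 7)*(k**2 + 11*k + 34)/(24*(3*k**2 + 25*k + 46)), so s_k = R(k)·t_k = k*(-k**2 - 11*k - 34)/(8*(k**3 + 11*k**2 + 34*k + 24)).
s_(k+1) − s_k = 3*(-3*k**2 - 25*k - 46)/(k**6 + 25*k**5 + 247*k**4 + 1219*k**3 + 3112*k**2 + 3796*k + 1680) = t_k.
Evaluate s at k=8 and k=3: -31/252 and -19/168; difference -5/504.

Σ = -5/504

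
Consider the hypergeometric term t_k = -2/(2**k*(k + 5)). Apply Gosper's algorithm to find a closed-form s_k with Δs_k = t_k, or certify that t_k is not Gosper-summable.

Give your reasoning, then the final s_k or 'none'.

not Gosper-summable; s_k does not exist

Compute t_(k+1)/t_k: get (k + 5)/(2*(k + 6)).
Normal form (A,B,C) = (k/2 + 5/2, k + 6, 1).
Need (k/2 + 5/2)·f(k+1) − (k + 5)·f(k) = 1.
Degrees (1,1,0) ⇒ d ≤ -1.
Bound -1 < 0, so the key equation has no polynomial solution.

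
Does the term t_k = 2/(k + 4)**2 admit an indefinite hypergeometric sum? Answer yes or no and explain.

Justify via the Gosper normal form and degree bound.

Compute t_(k+1)/t_k: get (k + 4)**2/(k + 5)**2.
Factor: A=k**2 + 8*k + 16; B=k**2 + 10*k + 25; C=1.
Solve (k**2 + 8*k + 16)·f(k+1) − (k**2 + 8*k + 16)·f(k) = 1.
Degrees (2,2,0) ⇒ d ≤ 0.
Generic f = c0 gives residual -1; -1 = 0 cannot hold, so t_k is not Gosper-summable.

No. Not Gosper-summable.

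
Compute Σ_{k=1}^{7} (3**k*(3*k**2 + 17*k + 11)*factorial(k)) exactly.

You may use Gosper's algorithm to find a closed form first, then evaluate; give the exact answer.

r(k) = 3*(3*k**3 + 26*k**2 + 54*k + 31)/(3*k**2 + 17*k + 11) after simplifying.
Take A(k)=3*k + 3, B(k)=1, C(k)=k**2 + 17*k/3 + 11/3.
f must satisfy (3*k + 3)·f(k+1) − (1)·f(k) = k**2 + 17*k/3 + 11/3.
Degrees (1,0,2) ⇒ d ≤ 1.
Coefficient equations give f(k) = (k + 4)/3.
R(k) = B(k−1)·f(k)/C(k) = (k + 4)/(3*k**2 + 17*k + 11); s_k = R·t_k = 3**k*(k + 4)*factorial(k).
Verify: 3**k*(3*k**2 + 17*k + 11)*factorial(k) matches t_k.
Sum = s_(8) − s_(1); s_(8) = 3174474240, s_(1) = 15 ⇒ 3174474225.

Σ = 3174474225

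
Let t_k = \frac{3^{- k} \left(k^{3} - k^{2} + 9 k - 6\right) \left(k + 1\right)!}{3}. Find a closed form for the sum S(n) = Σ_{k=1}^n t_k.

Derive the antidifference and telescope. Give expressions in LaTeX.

S(n) = -2 + \frac{3^{- n} n^{2} \left(n + 2\right)!}{3} + 3^{- n} \left(n + 2\right)!

r(k) = (k + 2)*(9*k + (k + 1)**3 - (k + 1)**2 + 3)/(3*(k**3 - k**2 + 9*k - 6)) after simplifying.
Take A(k)=k/3 + 2/3, B(k)=1, C(k)=k**3 - k**2 + 9*k - 6.
Need (k/3 + 2/3)·f(k+1) − (1)·f(k) = k**3 - k**2 + 9*k - 6.
Degrees (1,0,3) ⇒ d ≤ 2.
Solving with deg f ≤ 2: f(k) = 3*(k**2 - 2*k + 4).
Then R = B(k−1)f/C = 3*(k**2 - 2*k + 4)/(k**3 - k**2 + 9*k - 6), so s_k = R(k)·t_k = (k**2 - 2*k + 4)*factorial(k + 1)/3**k.
Δs = (k**3 - k**2 + 9*k - 6)*factorial(k + 1)/(3*3**k), as required.
s_(n+1) = 3**(-n - 1)*(n**2 + 3)*factorial(n + 2) and s_(1) = 2, so S(n) = -2 + n**2*factorial(n + 2)/(3*3**n) + factorial(n + 2)/3**n.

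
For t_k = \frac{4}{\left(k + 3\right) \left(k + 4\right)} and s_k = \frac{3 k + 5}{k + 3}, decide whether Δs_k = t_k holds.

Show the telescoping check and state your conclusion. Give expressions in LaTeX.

Valid: the claim telescopes to t_k.

s_(k+1) = (3*k + 8)/(k + 4)
s_(k+1) − s_k = 4/(k**2 + 7*k + 12)
(s_(k+1) − s_k) − t_k = 0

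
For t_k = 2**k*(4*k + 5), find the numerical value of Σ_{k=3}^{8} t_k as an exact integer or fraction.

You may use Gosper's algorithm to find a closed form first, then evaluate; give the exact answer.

Σ = 16824

The ratio is 2*(4*k + 9)/(4*k + 5).
So A=2 and B=1, with C=k + 5/4.
Set up (2)·f(k+1) − (1)·f(k) − (k + 5/4) = 0.
d = 1 from the (0,0,1) case.
Solve for f: f(k) = (4*k - 3)/4 (degree 1 ≤ 1).
Then R = B(k−1)f/C = (4*k - 3)/(4*k + 5), so s_k = R(k)·t_k = 2**k*(4*k - 3).
Δs = 2**k*(4*k + 5), as required.
Telescoping: Σ = s_(9) − s_(3) = 16896 − (72) = 16824.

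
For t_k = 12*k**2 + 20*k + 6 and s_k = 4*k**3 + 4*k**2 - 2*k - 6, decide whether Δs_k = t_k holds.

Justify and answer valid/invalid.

s_(k+1) = 2*k*(2*k**2 + 8*k + 9)
s_(k+1) − s_k = 12*k**2 + 20*k + 6
(s_(k+1) − s_k) − t_k = 0

Valid: the claim telescopes to t_k.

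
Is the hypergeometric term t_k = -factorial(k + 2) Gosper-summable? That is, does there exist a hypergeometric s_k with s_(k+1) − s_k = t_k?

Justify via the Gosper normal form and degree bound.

No — key equation has no polynomial f.

The ratio is k + 3.
Gosper form: A/B · C(k+1)/C(k) with A=k + 3, B=1, C=1.
Key eq: (k + 3)·f(k+1) = (1)·f(k) + (1).
deg f ≤ -1 (via 1,0,0).
Negative degree bound (-1): no f exists, t_k not Gosper-summable.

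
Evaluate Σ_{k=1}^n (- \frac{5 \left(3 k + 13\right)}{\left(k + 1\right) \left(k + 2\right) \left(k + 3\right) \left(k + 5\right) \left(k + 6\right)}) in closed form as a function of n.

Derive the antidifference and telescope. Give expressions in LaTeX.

S(n) = \frac{5 n \left(- n^{2} - 11 n - 36\right)}{36 \left(n^{3} + 11 n^{2} + 36 n + 36\right)}

r(k) = (k + 1)*(k + 5)*(3*k + 16)/((k + 4)*(k + 7)*(3*k + 13)) after simplifying.
Normal form (A,B,C) = (k + 1, k + 7, k**2 + 25*k/3 + 52/3).
Set up (k + 1)·f(k+1) − (k + 6)·f(k) − (k**2 + 25*k/3 + 52/3) = 0.
From deg A=1, deg B=1, deg C=2: d=5.
Match coefficients ⇒ f(k) = k*(k + 3)*(k + 4)*(k**2 + 8*k + 17)/30.
Certificate R = B(k−1)f/C = k*(k + 3)*(k + 6)*(k**2 + 8*k + 17)/(10*(3*k + 13)) gives s_k = k*(-k**2 - 8*k - 17)/(2*(k**3 + 8*k**2 + 17*k + 10)).
Verify: 5*(-3*k - 13)/(k**5 + 17*k**4 + 107*k**3 + 307*k**2 + 396*k + 180) matches t_k.
Evaluate: s_(n+1) = (-n**3 - 11*n**2 - 36*n - 26)/(2*(n**3 + 11*n**2 + 36*n + 36)); subtract s_(1) = -13/36 ⇒ S(n) = 5*n*(-n**2 - 11*n - 36)/(36*(n**3 + 11*n**2 + 36*n + 36)).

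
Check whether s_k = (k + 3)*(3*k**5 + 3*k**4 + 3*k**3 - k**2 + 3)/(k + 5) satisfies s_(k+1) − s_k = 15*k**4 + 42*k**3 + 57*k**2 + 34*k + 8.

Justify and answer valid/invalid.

s_(k+1) = (k + 4)*(3*(k + 1)**5 + 3*(k + 1)**4 + 3*(k + 1)**3 - (k + 1)**2 + 3)/(k + 6)
s_(k+1) − s_k = (15*k**6 + 183*k**5 + 741*k**4 + 1393*k**3 + 1452*k**2 + 752*k + 166)/(k**2 + 11*k + 30)
(s_(k+1) − s_k) − t_k = 2*(-12*k**5 - 114*k**4 - 264*k**3 - 320*k**2 - 178*k - 37)/(k**2 + 11*k + 30)

Invalid: residual 2*(-12*k**5 - 114*k**4 - 264*k**3 - 320*k**2 - 178*k - 37)/(k**2 + 11*k + 30) ≠ 0.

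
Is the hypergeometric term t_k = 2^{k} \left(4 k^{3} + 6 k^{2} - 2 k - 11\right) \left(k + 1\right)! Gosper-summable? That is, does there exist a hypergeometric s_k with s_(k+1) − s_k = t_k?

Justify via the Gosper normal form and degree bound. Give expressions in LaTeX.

Yes. s_k = 2^{k} \left(2 k^{2} - 4 k - 1\right) \left(k + 1\right)!.

Ratio r(k) = 2*(4*k**4 + 26*k**3 + 58*k**2 + 41*k - 6)/(4*k**3 + 6*k**2 - 2*k - 11).
Gosper form: A/B · C(k+1)/C(k) with A=2*k + 4, B=1, C=k**3 + 3*k**2/2 - k/2 - 11/4.
Need (2*k + 4)·f(k+1) − (1)·f(k) = k**3 + 3*k**2/2 - k/2 - 11/4.
d = 2 from the (1,0,3) case.
Match coefficients ⇒ f(k) = (2*k**2 - 4*k - 1)/4.
Then R = B(k−1)f/C = (2*k**2 - 4*k - 1)/(4*k**3 + 6*k**2 - 2*k - 11), so s_k = R(k)·t_k = 2**k*(2*k**2 - 4*k - 1)*factorial(k + 1).
Δs = 2**k*(4*k**3 + 6*k**2 - 2*k - 11)*factorial(k + 1), as required.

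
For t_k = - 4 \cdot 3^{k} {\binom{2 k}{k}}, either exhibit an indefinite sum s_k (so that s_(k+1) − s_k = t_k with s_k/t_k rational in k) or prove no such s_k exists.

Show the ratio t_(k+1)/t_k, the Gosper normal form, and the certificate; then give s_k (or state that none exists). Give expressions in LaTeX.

Compute t_(k+1)/t_k: get 6*(2*k + 1)/(k + 1).
Gosper form: A/B · C(k+1)/C(k) with A=12*k + 6, B=k + 1, C=1.
Key eq: (12*k + 6)·f(k+1) = (k)·f(k) + (1).
d = -1 from the (1,1,0) case.
Bound -1 < 0, so the key equation has no polynomial solution.

none — t_k is not Gosper-summable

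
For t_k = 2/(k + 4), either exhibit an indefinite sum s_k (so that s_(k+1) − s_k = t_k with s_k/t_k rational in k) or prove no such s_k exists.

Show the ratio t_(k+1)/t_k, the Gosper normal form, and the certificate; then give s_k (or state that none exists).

r(k) = (k + 4)/(k + 5) after simplifying.
Take A(k)=k + 4, B(k)=k + 5, C(k)=1.
Need (k + 4)·f(k+1) − (k + 4)·f(k) = 1.
Bound: deg f ≤ 0.
Put f(k) = c0: A·f(k+1) − B(k−1)·f(k) − C = -1; need -1 = 0 — inconsistent ⇒ no f, not summable.

not Gosper-summable; s_k does not exist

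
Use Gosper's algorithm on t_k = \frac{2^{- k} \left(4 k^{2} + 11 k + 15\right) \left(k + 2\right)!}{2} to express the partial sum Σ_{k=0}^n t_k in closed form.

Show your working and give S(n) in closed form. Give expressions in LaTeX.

r(k) = (k + 3)*(11*k + 4*(k + 1)**2 + 26)/(2*(4*k**2 + 11*k + 15)) after simplifying.
So A=k/2 + 3/2 and B=1, with C=k**2 + 11*k/4 + 15/4.
Solve (k/2 + 3/2)·f(k+1) − (1)·f(k) = k**2 + 11*k/4 + 15/4.
d = 1 from the (1,0,2) case.
Solve for f: f(k) = (4*k + 3)/2 (degree 1 ≤ 1).
Get s_k = R·t_k = (4*k + 3)*factorial(k + 2)/2**k with R(k) = B(k−1)f(k)/C(k) = 2*(4*k + 3)/(4*k**2 + 11*k + 15).
Verify: (4*k**2 + 11*k + 15)*factorial(k + 2)/(2*2**k) matches t_k.
Telescope: S(n) = s_(n+1) − s_(0) = 2**(-n - 1)*(4*n + 7)*factorial(n + 3) − (6) = -6 + 2*n*factorial(n + 3)/2**n + 7*factorial(n + 3)/(2*2**n).

S(n) = -6 + 2 \cdot 2^{- n} n \left(n + 3\right)! + \frac{7 \cdot 2^{- n} \left(n + 3\right)!}{2}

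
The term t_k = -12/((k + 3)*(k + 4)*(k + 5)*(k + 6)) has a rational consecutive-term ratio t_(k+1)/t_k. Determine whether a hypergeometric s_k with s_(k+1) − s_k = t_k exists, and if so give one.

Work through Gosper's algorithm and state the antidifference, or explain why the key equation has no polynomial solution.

s_k = k*(-k**2 - 12*k - 47)/(15*(k + 3)*(k + 4)*(k + 5))

r(k) = (k + 3)/(k + 7) after simplifying.
A = k + 3, B = k + 7, C = 1.
Need (k + 3)·f(k+1) − (k + 6)·f(k) = 1.
deg f ≤ 3 (via 1,1,0).
Solve for f: f(k) = k*(k**2 + 12*k + 47)/180 (degree 3 ≤ 3).
Certificate R = B(k−1)f/C = k*(k + 6)*(k**2 + 12*k + 47)/180 gives s_k = k*(-k**2 - 12*k - 47)/(15*(k + 3)*(k + 4)*(k + 5)).
s_(k+1) − s_k = -12/(k**4 + 18*k**3 + 119*k**2 + 342*k + 360) = t_k.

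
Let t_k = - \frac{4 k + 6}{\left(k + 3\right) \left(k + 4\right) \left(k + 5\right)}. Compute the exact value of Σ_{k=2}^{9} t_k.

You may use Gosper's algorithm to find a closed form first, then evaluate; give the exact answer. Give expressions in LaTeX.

r(k) = (k + 3)*(2*k + 5)/((k + 6)*(2*k + 3)) after simplifying.
Gosper form: A/B · C(k+1)/C(k) with A=k + 3, B=k + 6, C=k + 3/2.
Key eq: (k + 3)·f(k+1) = (k + 5)·f(k) + (k + 3/2).
d = 2 from the (1,1,1) case.
Match coefficients ⇒ f(k) = k*(3*k + 5)/16.
Certificate R = B(k−1)f/C = k*(k + 5)*(3*k + 5)/(8*(2*k + 3)) gives s_k = -k*(3*k + 5)/(4*(k + 3)*(k + 4)).
s_(k+1) − s_k = 2*(-2*k - 3)/(k**3 + 12*k**2 + 47*k + 60) = t_k.
Sum = s_(10) − s_(2); s_(10) = -25/52, s_(2) = -11/60 ⇒ -58/195.

Σ = -58/195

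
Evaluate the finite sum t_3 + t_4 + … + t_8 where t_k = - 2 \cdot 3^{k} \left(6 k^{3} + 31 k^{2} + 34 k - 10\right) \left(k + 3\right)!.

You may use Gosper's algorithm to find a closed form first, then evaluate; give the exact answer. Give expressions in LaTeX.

Compute t_(k+1)/t_k: get 3*(6*k**4 + 73*k**3 + 310*k**2 + 517*k + 244)/(6*k**3 + 31*k**2 + 34*k - 10).
Factor: A=3*k + 12; B=1; C=k**3 + 31*k**2/6 + 17*k/3 - 5/3.
f must satisfy (3*k + 12)·f(k+1) − (1)·f(k) = k**3 + 31*k**2/6 + 17*k/3 - 5/3.
Bound: deg f ≤ 2.
Solving with deg f ≤ 2: f(k) = (2*k**2 - k - 2)/6.
Then R = B(k−1)f/C = (2*k**2 - k - 2)/(6*k**3 + 31*k**2 + 34*k - 10), so s_k = R(k)·t_k = 2*3**k*(-2*k**2 + k + 2)*factorial(k + 3).
Verify: -2*3**k*(6*k**3 + 31*k**2 + 34*k - 10)*factorial(k + 3) matches t_k.
Sum = s_(9) − s_(3); s_(9) = -2847312924825600, s_(3) = -505440 ⇒ -2847312924320160.

Σ = -2847312924320160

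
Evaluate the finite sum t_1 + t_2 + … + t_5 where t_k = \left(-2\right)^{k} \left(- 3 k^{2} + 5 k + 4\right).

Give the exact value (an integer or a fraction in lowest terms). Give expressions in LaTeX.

Σ = 1148

Step 1: r(k) = 2*(-3*k**2 - k + 6)/(3*k**2 - 5*k - 4).
A = -2, B = 1, C = k**2 - 5*k/3 - 4/3.
f must satisfy (-2)·f(k+1) − (1)·f(k) = k**2 - 5*k/3 - 4/3.
Bound: deg f ≤ 2.
Solve for f: f(k) = -k*(k - 3)/3 (degree 2 ≤ 2).
R(k) = B(k−1)·f(k)/C(k) = -k*(k - 3)/(3*k**2 - 5*k - 4); s_k = R·t_k = (-2)**k*k*(k - 3).
s_(k+1) − s_k = (-2)**k*(-3*k**2 + 5*k + 4) = t_k.
Sum = s_(6) − s_(1); s_(6) = 1152, s_(1) = 4 ⇒ 1148.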